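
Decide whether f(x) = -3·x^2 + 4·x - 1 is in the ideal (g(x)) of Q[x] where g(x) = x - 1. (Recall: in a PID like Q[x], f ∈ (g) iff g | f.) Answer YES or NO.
YES

In Q[x] the ideal (g) consists of all multiples of g, so f ∈ (g) iff g | f, i.e. iff the remainder of f on division by g is 0. Divide f by g (g is monic, so eliminate the leading term of the running remainder at each step):
  leading term -3·x^2: subtract (-3·x)·g(x) = -3·x^2 + 3·x, leaving x - 1
  leading term x: subtract (1)·g(x) = x - 1, leaving 0
The remainder is 0, so f(x) = g(x) · h(x) with h(x) = 1 - 3·x. Hence g | f, i.e. f ∈ (g).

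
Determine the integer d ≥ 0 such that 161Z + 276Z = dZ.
In the PID Z, (a, b) is generated by gcd(a, b). Compute gcd(276, 161) with the extended Euclidean algorithm, tracking rows (r, s, t) with s·276 + t·161 = r:
  row A: (276, 1, 0)   [1·276 + 0·161 = 276]
  row B: (161, 0, 1)   [0·276 + 1·161 = 161]
  276 = 1·161 + 115   → row C = row A − 1·row B = (115, 1, −1)   [check: 1·276 − 1·161 = 115]
  161 = 1·115 + 46   → row D = row B − 1·row C = (46, −1, 2)   [check: −1·276 + 2·161 = 46]
  115 = 2·46 + 23   → row E = row C − 2·row D = (23, 3, −5)   [check: 3·276 − 5·161 = 23]
  46 = 2·23 + 0   → remainder 0, stop. gcd = 23 (last nonzero row E).
So gcd(161, 276) = 23, with Bézout identity 3·276 − 5·161 = 23. Containment (⊇): the Bézout identity exhibits 23 as an element of (161, 276), giving (23) ⊆ (161, 276). Containment (⊆): since 23 | 161 and 23 | 276 (161 = 23·7, 276 = 23·12), every Z-linear combination of 161 and 276 is divisible by 23, so (161, 276) ⊆ (23). Therefore (161, 276) = (23), d = 23.

Final answer: (161, 276) = (23); d = 23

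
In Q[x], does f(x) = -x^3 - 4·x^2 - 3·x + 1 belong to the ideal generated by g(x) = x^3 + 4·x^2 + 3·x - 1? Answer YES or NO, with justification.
In Q[x] the ideal (g) consists of all multiples of g, so f ∈ (g) iff g | f, i.e. iff the remainder of f on division by g is 0. Divide f by g (g is monic, so eliminate the leading term of the running remainder at each step):
  leading term -x^3: subtract (-1)·g(x) = -x^3 - 4·x^2 - 3·x + 1, leaving 0
The remainder is 0, so f(x) = g(x) · h(x) with h(x) = -1. Hence g | f, i.e. f ∈ (g).

Final answer: YES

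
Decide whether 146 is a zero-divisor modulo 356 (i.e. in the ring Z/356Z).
YES

gcd(146, 356) = 2 > 1, so 146 is not a unit in Z/356Z. In Z/nZ every nonzero non-unit is a zero-divisor: explicitly, take b = 356/gcd = 178 ≠ 0 (mod 356); then 146·178 = 25988 = 73·356, i.e. 146·178 ≡ 0 (mod 356). So 146 is a zero-divisor.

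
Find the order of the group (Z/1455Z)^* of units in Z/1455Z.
(Z/1455Z)^* consists of the classes a with gcd(a, 1455) = 1, so its order is φ(1455). φ is multiplicative, with φ(p^e) = p^e − p^(e−1). Factorise 1455 = 3 · 5 · 97. Then
  φ(1455) = (3 − 1) · (5 − 1) · (97 − 1) = 2 · 4 · 96 = 768.
Thus |(Z/1455Z)^*| = 768.

Final answer: |(Z/1455Z)^*| = 768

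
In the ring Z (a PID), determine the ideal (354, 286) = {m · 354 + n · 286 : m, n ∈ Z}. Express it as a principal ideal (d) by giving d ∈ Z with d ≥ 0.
In the PID Z, (a, b) is generated by gcd(a, b). Compute gcd(354, 286) with the extended Euclidean algorithm, tracking rows (r, s, t) with s·354 + t·286 = r:
  row A: (354, 1, 0)   [1·354 + 0·286 = 354]
  row B: (286, 0, 1)   [0·354 + 1·286 = 286]
  354 = 1·286 + 68   → row C = row A − 1·row B = (68, 1, −1)   [check: 1·354 − 1·286 = 68]
  286 = 4·68 + 14   → row D = row B − 4·row C = (14, −4, 5)   [check: −4·354 + 5·286 = 14]
  68 = 4·14 + 12   → row E = row C − 4·row D = (12, 17, −21)   [check: 17·354 − 21·286 = 12]
  14 = 1·12 + 2   → row F = row D − 1·row E = (2, −21, 26)   [check: −21·354 + 26·286 = 2]
  12 = 6·2 + 0   → remainder 0, stop. gcd = 2 (last nonzero row F).
So gcd(354, 286) = 2, with Bézout identity −21·354 + 26·286 = 2. Containment (⊇): the Bézout identity exhibits 2 as an element of (354, 286), giving (2) ⊆ (354, 286). Containment (⊆): since 2 | 354 and 2 | 286 (354 = 2·177, 286 = 2·143), every Z-linear combination of 354 and 286 is divisible by 2, so (354, 286) ⊆ (2). Therefore (354, 286) = (2), d = 2.

Final answer: (354, 286) = (2); d = 2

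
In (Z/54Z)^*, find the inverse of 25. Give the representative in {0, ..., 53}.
Apply the extended Euclidean algorithm to (54, 25), tracking rows (r, s, t) with s·54 + t·25 = r. Each division r_prev = q·r_cur + r_new produces the new row as (previous row) − q·(current row):
  row A: (54, 1, 0)   [1·54 + 0·25 = 54]
  row B: (25, 0, 1)   [0·54 + 1·25 = 25]
  54 = 2·25 + 4   → row C = row A − 2·row B = (4, 1, −2)   [check: 1·54 − 2·25 = 4]
  25 = 6·4 + 1   → row D = row B − 6·row C = (1, −6, 13)   [check: −6·54 + 13·25 = 1]
  4 = 4·1 + 0   → remainder 0, stop. gcd = 1 (last nonzero row D).
The gcd is 1, so 25 is invertible mod 54. The last nonzero row gives −6·54 + 13·25 = 1, so t = 13. So 25^(−1) ≡ 13 (mod 54). Verify: 25 · 13 = 325 ≡ 1 (mod 54). ✓

Final answer: 25^(−1) ≡ 13 (mod 54)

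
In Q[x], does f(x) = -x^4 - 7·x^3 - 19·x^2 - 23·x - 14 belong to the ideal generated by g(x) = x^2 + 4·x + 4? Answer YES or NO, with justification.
In Q[x] the ideal (g) consists of all multiples of g, so f ∈ (g) iff g | f, i.e. iff the remainder of f on division by g is 0. Divide f by g (g is monic, so eliminate the leading term of the running remainder at each step):
  leading term -x^4: subtract (-x^2)·g(x) = -x^4 - 4·x^3 - 4·x^2, leaving -3·x^3 - 15·x^2 - 23·x - 14
  leading term -3·x^3: subtract (-3·x)·g(x) = -3·x^3 - 12·x^2 - 12·x, leaving -3·x^2 - 11·x - 14
  leading term -3·x^2: subtract (-3)·g(x) = -3·x^2 - 12·x - 12, leaving x - 2
The remainder r(x) = x - 2 ≠ 0 (and deg r < deg g), so g ∤ f, i.e. f ∉ (g).

Final answer: NO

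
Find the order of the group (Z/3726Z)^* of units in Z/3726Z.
(Z/3726Z)^* consists of the classes a with gcd(a, 3726) = 1, so its order is φ(3726). φ is multiplicative, with φ(p^e) = p^e − p^(e−1). Factorise 3726 = 2 · 3^4 · 23. Then
  φ(3726) = (2 − 1) · (3^4 − 3^3) · (23 − 1) = 1 · 54 · 22 = 1188.
Thus |(Z/3726Z)^*| = 1188.

Final answer: |(Z/3726Z)^*| = 1188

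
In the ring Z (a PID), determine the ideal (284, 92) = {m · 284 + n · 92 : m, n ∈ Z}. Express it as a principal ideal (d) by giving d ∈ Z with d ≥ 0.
In the PID Z, (a, b) is generated by gcd(a, b). Compute gcd(284, 92) with the extended Euclidean algorithm, tracking rows (r, s, t) with s·284 + t·92 = r:
  row A: (284, 1, 0)   [1·284 + 0·92 = 284]
  row B: (92, 0, 1)   [0·284 + 1·92 = 92]
  284 = 3·92 + 8   → row C = row A − 3·row B = (8, 1, −3)   [check: 1·284 − 3·92 = 8]
  92 = 11·8 + 4   → row D = row B − 11·row C = (4, −11, 34)   [check: −11·284 + 34·92 = 4]
  8 = 2·4 + 0   → remainder 0, stop. gcd = 4 (last nonzero row D).
So gcd(284, 92) = 4, with Bézout identity −11·284 + 34·92 = 4. Containment (⊇): the Bézout identity exhibits 4 as an element of (284, 92), giving (4) ⊆ (284, 92). Containment (⊆): since 4 | 284 and 4 | 92 (284 = 4·71, 92 = 4·23), every Z-linear combination of 284 and 92 is divisible by 4, so (284, 92) ⊆ (4). Therefore (284, 92) = (4), d = 4.

Final answer: (284, 92) = (4); d = 4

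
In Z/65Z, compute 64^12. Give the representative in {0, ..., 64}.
1

Use repeated squaring. Binary(12) = 1100. Walk through the bits of the exponent 12 left-to-right: at each bit after the leading one, square the running value, then multiply by 64 if the bit is 1 (always reducing mod 65):
  bit 1 = 1 (leading): start with 64.
  bit 2 = 1: square 64^2 = 4096 ≡ 1; bit is 1, so multiply 1·64 = 64 (mod 65).
  bit 3 = 0: square 64^2 = 4096 ≡ 1 (mod 65).
  bit 4 = 0: square 1^2 = 1 (mod 65).
Final value: 64^12 ≡ 1 (mod 65).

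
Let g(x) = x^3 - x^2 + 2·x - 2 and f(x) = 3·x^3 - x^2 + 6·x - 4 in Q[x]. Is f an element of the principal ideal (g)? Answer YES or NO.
NO

In Q[x] the ideal (g) consists of all multiples of g, so f ∈ (g) iff g | f, i.e. iff the remainder of f on division by g is 0. Divide f by g (g is monic, so eliminate the leading term of the running remainder at each step):
  leading term 3·x^3: subtract (3)·g(x) = 3·x^3 - 3·x^2 + 6·x - 6, leaving 2·x^2 + 2
The remainder r(x) = 2·x^2 + 2 ≠ 0 (and deg r < deg g), so g ∤ f, i.e. f ∉ (g).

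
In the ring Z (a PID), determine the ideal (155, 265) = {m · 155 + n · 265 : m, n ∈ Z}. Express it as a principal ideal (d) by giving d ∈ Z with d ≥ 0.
In the PID Z, (a, b) is generated by gcd(a, b). Compute gcd(265, 155) with the extended Euclidean algorithm, tracking rows (r, s, t) with s·265 + t·155 = r:
  row A: (265, 1, 0)   [1·265 + 0·155 = 265]
  row B: (155, 0, 1)   [0·265 + 1·155 = 155]
  265 = 1·155 + 110   → row C = row A − 1·row B = (110, 1, −1)   [check: 1·265 − 1·155 = 110]
  155 = 1·110 + 45   → row D = row B − 1·row C = (45, −1, 2)   [check: −1·265 + 2·155 = 45]
  110 = 2·45 + 20   → row E = row C − 2·row D = (20, 3, −5)   [check: 3·265 − 5·155 = 20]
  45 = 2·20 + 5   → row F = row D − 2·row E = (5, −7, 12)   [check: −7·265 + 12·155 = 5]
  20 = 4·5 + 0   → remainder 0, stop. gcd = 5 (last nonzero row F).
So gcd(155, 265) = 5, with Bézout identity −7·265 + 12·155 = 5. Containment (⊇): the Bézout identity exhibits 5 as an element of (155, 265), giving (5) ⊆ (155, 265). Containment (⊆): since 5 | 155 and 5 | 265 (155 = 5·31, 265 = 5·53), every Z-linear combination of 155 and 265 is divisible by 5, so (155, 265) ⊆ (5). Therefore (155, 265) = (5), d = 5.

Final answer: (155, 265) = (5); d = 5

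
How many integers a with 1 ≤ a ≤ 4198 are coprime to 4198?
2098

The number of a ∈ {1, ..., 4198} with gcd(a, 4198) = 1 is by definition Euler's totient φ(4198). φ is multiplicative, with φ(p^e) = p^e − p^(e−1). Factorise 4198 = 2 · 2099. Then
  φ(4198) = (2 − 1) · (2099 − 1) = 1 · 2098 = 2098.
So there are 2098 such integers.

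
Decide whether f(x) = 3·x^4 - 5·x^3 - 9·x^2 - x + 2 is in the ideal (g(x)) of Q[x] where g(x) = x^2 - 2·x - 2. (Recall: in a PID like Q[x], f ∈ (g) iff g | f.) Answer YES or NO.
In Q[x] the ideal (g) consists of all multiples of g, so f ∈ (g) iff g | f, i.e. iff the remainder of f on division by g is 0. Divide f by g (g is monic, so eliminate the leading term of the running remainder at each step):
  leading term 3·x^4: subtract (3·x^2)·g(x) = 3·x^4 - 6·x^3 - 6·x^2, leaving x^3 - 3·x^2 - x + 2
  leading term x^3: subtract (x)·g(x) = x^3 - 2·x^2 - 2·x, leaving -x^2 + x + 2
  leading term -x^2: subtract (-1)·g(x) = -x^2 + 2·x + 2, leaving -x
The remainder r(x) = -x ≠ 0 (and deg r < deg g), so g ∤ f, i.e. f ∉ (g).

Final answer: NO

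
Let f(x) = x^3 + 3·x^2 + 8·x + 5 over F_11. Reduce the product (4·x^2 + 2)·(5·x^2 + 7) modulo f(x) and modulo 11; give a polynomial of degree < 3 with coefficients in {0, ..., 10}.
a · b ≡ 3·x^2 + 6·x + 6 (mod f(x))

Multiply as integer polynomials: a · b = 20·x^4 + 38·x^2 + 14. Reducing coefficients mod 11: a · b ≡ 9·x^4 + 5·x^2 + 3. Now divide by f(x) = x^3 + 3·x^2 + 8·x + 5 in F_11[x], eliminating the leading term at each step:
  leading term 9·x^4: subtract (9·x)·f(x) = 9·x^4 + 5·x^3 + 6·x^2 + x, leaving 6·x^3 + 10·x^2 + 10·x + 3 (coefficients mod 11)
  leading term 6·x^3: subtract (6)·f(x) = 6·x^3 + 7·x^2 + 4·x + 8, leaving 3·x^2 + 6·x + 6 (coefficients mod 11)
The degree is now < 3, so this is the remainder. Hence a · b ≡ 3·x^2 + 6·x + 6 in F_11[x]/(f).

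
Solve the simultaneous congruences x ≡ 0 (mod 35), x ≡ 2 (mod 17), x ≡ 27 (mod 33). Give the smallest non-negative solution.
x ≡ 13755 (mod 19635); the representative in [0, 19635) is 13755

The moduli 35, 17, 33 are pairwise coprime, so by the CRT there is a unique solution mod 35·17·33 = 19635.
Solve by successive substitution. Start with x ≡ 0 (mod 35).
  Combine with x ≡ 2 (mod 17): write x = 35·t and require 35·t ≡ 2 (mod 17). Since 35^(−1) ≡ 1 (mod 17) (35 ≡ 1 (mod 17)), t ≡ 1·2 ≡ 2 (mod 17). So x ≡ 35·2 = 70 (mod 595).
  Combine with x ≡ 27 (mod 33): write x = 70 + 595·t and require 70 + 595·t ≡ 27 (mod 33), i.e. 595·t ≡ 27 − 70 ≡ 23 (mod 33). Since 595^(−1) ≡ 1 (mod 33) (595 ≡ 1 (mod 33)), t ≡ 1·23 ≡ 23 (mod 33). So x ≡ 70 + 595·23 = 13755 (mod 19635).
Unique solution in [0, 19635): x = 13755.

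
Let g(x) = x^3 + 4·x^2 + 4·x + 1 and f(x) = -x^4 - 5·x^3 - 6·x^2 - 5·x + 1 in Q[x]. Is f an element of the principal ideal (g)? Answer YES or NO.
In Q[x] the ideal (g) consists of all multiples of g, so f ∈ (g) iff g | f, i.e. iff the remainder of f on division by g is 0. Divide f by g (g is monic, so eliminate the leading term of the running remainder at each step):
  leading term -x^4: subtract (-x)·g(x) = -x^4 - 4·x^3 - 4·x^2 - x, leaving -x^3 - 2·x^2 - 4·x + 1
  leading term -x^3: subtract (-1)·g(x) = -x^3 - 4·x^2 - 4·x - 1, leaving 2·x^2 + 2
The remainder r(x) = 2·x^2 + 2 ≠ 0 (and deg r < deg g), so g ∤ f, i.e. f ∉ (g).

Final answer: NO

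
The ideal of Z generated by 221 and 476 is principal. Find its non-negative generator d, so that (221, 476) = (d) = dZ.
(221, 476) = (17); d = 17

In the PID Z, (a, b) is generated by gcd(a, b). Compute gcd(476, 221) with the extended Euclidean algorithm, tracking rows (r, s, t) with s·476 + t·221 = r:
  row A: (476, 1, 0)   [1·476 + 0·221 = 476]
  row B: (221, 0, 1)   [0·476 + 1·221 = 221]
  476 = 2·221 + 34   → row C = row A − 2·row B = (34, 1, −2)   [check: 1·476 − 2·221 = 34]
  221 = 6·34 + 17   → row D = row B − 6·row C = (17, −6, 13)   [check: −6·476 + 13·221 = 17]
  34 = 2·17 + 0   → remainder 0, stop. gcd = 17 (last nonzero row D).
So gcd(221, 476) = 17, with Bézout identity −6·476 + 13·221 = 17. Containment (⊇): the Bézout identity exhibits 17 as an element of (221, 476), giving (17) ⊆ (221, 476). Containment (⊆): since 17 | 221 and 17 | 476 (221 = 17·13, 476 = 17·28), every Z-linear combination of 221 and 476 is divisible by 17, so (221, 476) ⊆ (17). Therefore (221, 476) = (17), d = 17.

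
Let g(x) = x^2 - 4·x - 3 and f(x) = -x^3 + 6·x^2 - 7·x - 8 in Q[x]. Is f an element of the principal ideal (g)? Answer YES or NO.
NO

In Q[x] the ideal (g) consists of all multiples of g, so f ∈ (g) iff g | f, i.e. iff the remainder of f on division by g is 0. Divide f by g (g is monic, so eliminate the leading term of the running remainder at each step):
  leading term -x^3: subtract (-x)·g(x) = -x^3 + 4·x^2 + 3·x, leaving 2·x^2 - 10·x - 8
  leading term 2·x^2: subtract (2)·g(x) = 2·x^2 - 8·x - 6, leaving -2·x - 2
The remainder r(x) = -2·x - 2 ≠ 0 (and deg r < deg g), so g ∤ f, i.e. f ∉ (g).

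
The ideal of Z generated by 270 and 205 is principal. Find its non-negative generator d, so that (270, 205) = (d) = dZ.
(270, 205) = (5); d = 5

In the PID Z, (a, b) is generated by gcd(a, b). Compute gcd(270, 205) with the extended Euclidean algorithm, tracking rows (r, s, t) with s·270 + t·205 = r:
  row A: (270, 1, 0)   [1·270 + 0·205 = 270]
  row B: (205, 0, 1)   [0·270 + 1·205 = 205]
  270 = 1·205 + 65   → row C = row A − 1·row B = (65, 1, −1)   [check: 1·270 − 1·205 = 65]
  205 = 3·65 + 10   → row D = row B − 3·row C = (10, −3, 4)   [check: −3·270 + 4·205 = 10]
  65 = 6·10 + 5   → row E = row C − 6·row D = (5, 19, −25)   [check: 19·270 − 25·205 = 5]
  10 = 2·5 + 0   → remainder 0, stop. gcd = 5 (last nonzero row E).
So gcd(270, 205) = 5, with Bézout identity 19·270 − 25·205 = 5. Containment (⊇): the Bézout identity exhibits 5 as an element of (270, 205), giving (5) ⊆ (270, 205). Containment (⊆): since 5 | 270 and 5 | 205 (270 = 5·54, 205 = 5·41), every Z-linear combination of 270 and 205 is divisible by 5, so (270, 205) ⊆ (5). Therefore (270, 205) = (5), d = 5.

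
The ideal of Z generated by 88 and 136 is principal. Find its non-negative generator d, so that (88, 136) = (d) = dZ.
(88, 136) = (8); d = 8

In the PID Z, (a, b) is generated by gcd(a, b). Compute gcd(136, 88) with the extended Euclidean algorithm, tracking rows (r, s, t) with s·136 + t·88 = r:
  row A: (136, 1, 0)   [1·136 + 0·88 = 136]
  row B: (88, 0, 1)   [0·136 + 1·88 = 88]
  136 = 1·88 + 48   → row C = row A − 1·row B = (48, 1, −1)   [check: 1·136 − 1·88 = 48]
  88 = 1·48 + 40   → row D = row B − 1·row C = (40, −1, 2)   [check: −1·136 + 2·88 = 40]
  48 = 1·40 + 8   → row E = row C − 1·row D = (8, 2, −3)   [check: 2·136 − 3·88 = 8]
  40 = 5·8 + 0   → remainder 0, stop. gcd = 8 (last nonzero row E).
So gcd(88, 136) = 8, with Bézout identity 2·136 − 3·88 = 8. Containment (⊇): the Bézout identity exhibits 8 as an element of (88, 136), giving (8) ⊆ (88, 136). Containment (⊆): since 8 | 88 and 8 | 136 (88 = 8·11, 136 = 8·17), every Z-linear combination of 88 and 136 is divisible by 8, so (88, 136) ⊆ (8). Therefore (88, 136) = (8), d = 8.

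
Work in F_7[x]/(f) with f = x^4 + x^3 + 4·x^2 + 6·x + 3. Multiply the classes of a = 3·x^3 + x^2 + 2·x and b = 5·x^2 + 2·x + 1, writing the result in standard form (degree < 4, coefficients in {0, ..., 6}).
Multiply as integer polynomials: a · b = 15·x^5 + 11·x^4 + 15·x^3 + 5·x^2 + 2·x. Reducing coefficients mod 7: a · b ≡ x^5 + 4·x^4 + x^3 + 5·x^2 + 2·x. Now divide by f(x) = x^4 + x^3 + 4·x^2 + 6·x + 3 in F_7[x], eliminating the leading term at each step:
  leading term x^5: subtract (x)·f(x) = x^5 + x^4 + 4·x^3 + 6·x^2 + 3·x, leaving 3·x^4 + 4·x^3 + 6·x^2 + 6·x (coefficients mod 7)
  leading term 3·x^4: subtract (3)·f(x) = 3·x^4 + 3·x^3 + 5·x^2 + 4·x + 2, leaving x^3 + x^2 + 2·x + 5 (coefficients mod 7)
The degree is now < 4, so this is the remainder. Hence a · b ≡ x^3 + x^2 + 2·x + 5 in F_7[x]/(f).

Final answer: a · b ≡ x^3 + x^2 + 2·x + 5 (mod f(x))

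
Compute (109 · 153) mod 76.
33

Reduce the factors first: 109 ≡ 33, 153 ≡ 1 (mod 76), so 109 · 153 ≡ 33 · 1 (mod 76). 33 · 1 = 33. Dividing by 76: 33 = 0·76 + 33. So (109 · 153) mod 76 = 33.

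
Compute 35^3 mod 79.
Use repeated squaring. Binary(3) = 11. Walk through the bits of the exponent 3 left-to-right: at each bit after the leading one, square the running value, then multiply by 35 if the bit is 1 (always reducing mod 79):
  bit 1 = 1 (leading): start with 35.
  bit 2 = 1: square 35^2 = 1225 ≡ 40; bit is 1, so multiply 40·35 = 1400 ≡ 57 (mod 79).
Final value: 35^3 ≡ 57 (mod 79).

Final answer: 57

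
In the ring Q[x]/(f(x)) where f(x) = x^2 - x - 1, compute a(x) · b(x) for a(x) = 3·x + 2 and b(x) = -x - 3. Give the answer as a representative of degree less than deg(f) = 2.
First multiply in Q[x] without reducing: a · b = -3·x^2 - 11·x - 6. Now divide by f(x) = x^2 - x - 1, eliminating the leading term at each step:
  leading term -3·x^2: subtract (-3)·f(x) = -3·x^2 + 3·x + 3, leaving -14·x - 9
The degree is now < 2, so this is the remainder. Hence a · b ≡ -14·x - 9 in Q[x]/(f).

Final answer: a · b ≡ -14·x - 9 (mod f(x))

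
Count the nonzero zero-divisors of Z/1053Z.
Z/1053Z has 404 nonzero zero-divisors

In Z/1053Z each nonzero element is either a unit (gcd with 1053 is 1) or a zero-divisor (gcd > 1). The number of units is φ(1053): factorise 1053 = 3^4 · 13, so φ(1053) = (3^4 − 3^3) · (13 − 1) = 54 · 12 = 648. The nonzero elements number 1053 − 1 = 1052. Hence the nonzero zero-divisors number 1052 − 648 = 404.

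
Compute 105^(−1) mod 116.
105^(−1) ≡ 21 (mod 116)

Apply the extended Euclidean algorithm to (116, 105), tracking rows (r, s, t) with s·116 + t·105 = r. Each division r_prev = q·r_cur + r_new produces the new row as (previous row) − q·(current row):
  row A: (116, 1, 0)   [1·116 + 0·105 = 116]
  row B: (105, 0, 1)   [0·116 + 1·105 = 105]
  116 = 1·105 + 11   → row C = row A − 1·row B = (11, 1, −1)   [check: 1·116 − 1·105 = 11]
  105 = 9·11 + 6   → row D = row B − 9·row C = (6, −9, 10)   [check: −9·116 + 10·105 = 6]
  11 = 1·6 + 5   → row E = row C − 1·row D = (5, 10, −11)   [check: 10·116 − 11·105 = 5]
  6 = 1·5 + 1   → row F = row D − 1·row E = (1, −19, 21)   [check: −19·116 + 21·105 = 1]
  5 = 5·1 + 0   → remainder 0, stop. gcd = 1 (last nonzero row F).
The gcd is 1, so 105 is invertible mod 116. The last nonzero row gives −19·116 + 21·105 = 1, so t = 21. So 105^(−1) ≡ 21 (mod 116). Verify: 105 · 21 = 2205 ≡ 1 (mod 116). ✓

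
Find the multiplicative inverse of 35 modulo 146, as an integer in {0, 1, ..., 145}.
Apply the extended Euclidean algorithm to (146, 35), tracking rows (r, s, t) with s·146 + t·35 = r. Each division r_prev = q·r_cur + r_new produces the new row as (previous row) − q·(current row):
  row A: (146, 1, 0)   [1·146 + 0·35 = 146]
  row B: (35, 0, 1)   [0·146 + 1·35 = 35]
  146 = 4·35 + 6   → row C = row A − 4·row B = (6, 1, −4)   [check: 1·146 − 4·35 = 6]
  35 = 5·6 + 5   → row D = row B − 5·row C = (5, −5, 21)   [check: −5·146 + 21·35 = 5]
  6 = 1·5 + 1   → row E = row C − 1·row D = (1, 6, −25)   [check: 6·146 − 25·35 = 1]
  5 = 5·1 + 0   → remainder 0, stop. gcd = 1 (last nonzero row E).
The gcd is 1, so 35 is invertible mod 146. The last nonzero row gives 6·146 − 25·35 = 1, so t = −25. So 35^(−1) ≡ −25 ≡ 121 (mod 146). Verify: 35 · 121 = 4235 ≡ 1 (mod 146). ✓

Final answer: 35^(−1) ≡ 121 (mod 146)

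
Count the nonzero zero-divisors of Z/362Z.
In Z/362Z each nonzero element is either a unit (gcd with 362 is 1) or a zero-divisor (gcd > 1). The number of units is φ(362): factorise 362 = 2 · 181, so φ(362) = (2 − 1) · (181 − 1) = 1 · 180 = 180. The nonzero elements number 362 − 1 = 361. Hence the nonzero zero-divisors number 361 − 180 = 181.

Final answer: Z/362Z has 181 nonzero zero-divisors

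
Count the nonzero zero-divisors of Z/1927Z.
Z/1927Z has 86 nonzero zero-divisors

In Z/1927Z each nonzero element is either a unit (gcd with 1927 is 1) or a zero-divisor (gcd > 1). The number of units is φ(1927): factorise 1927 = 41 · 47, so φ(1927) = (41 − 1) · (47 − 1) = 40 · 46 = 1840. The nonzero elements number 1927 − 1 = 1926. Hence the nonzero zero-divisors number 1926 − 1840 = 86.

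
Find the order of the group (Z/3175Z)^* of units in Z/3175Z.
|(Z/3175Z)^*| = 2520

(Z/3175Z)^* consists of the classes a with gcd(a, 3175) = 1, so its order is φ(3175). φ is multiplicative, with φ(p^e) = p^e − p^(e−1). Factorise 3175 = 5^2 · 127. Then
  φ(3175) = (5^2 − 5^1) · (127 − 1) = 20 · 126 = 2520.
Thus |(Z/3175Z)^*| = 2520.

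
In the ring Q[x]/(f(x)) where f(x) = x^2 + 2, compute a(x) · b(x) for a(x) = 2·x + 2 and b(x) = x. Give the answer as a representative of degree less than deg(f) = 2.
a · b ≡ 2·x - 4 (mod f(x))

First multiply in Q[x] without reducing: a · b = 2·x^2 + 2·x. Now divide by f(x) = x^2 + 2, eliminating the leading term at each step:
  leading term 2·x^2: subtract (2)·f(x) = 2·x^2 + 4, leaving 2·x - 4
The degree is now < 2, so this is the remainder. Hence a · b ≡ 2·x - 4 in Q[x]/(f).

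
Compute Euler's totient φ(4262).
φ is multiplicative, with φ(p^e) = p^e − p^(e−1). Factorise 4262 = 2 · 2131. Then
  φ(4262) = (2 − 1) · (2131 − 1) = 1 · 2130 = 2130.

Final answer: φ(4262) = 2130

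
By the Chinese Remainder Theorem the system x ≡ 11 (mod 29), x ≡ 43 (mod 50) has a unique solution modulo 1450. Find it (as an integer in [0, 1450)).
x ≡ 243 (mod 1450); the representative in [0, 1450) is 243

The moduli 29, 50 are pairwise coprime, so by the CRT there is a unique solution mod 29·50 = 1450.
Solve by successive substitution. Start with x ≡ 11 (mod 29).
  Combine with x ≡ 43 (mod 50): write x = 11 + 29·t and require 11 + 29·t ≡ 43 (mod 50), i.e. 29·t ≡ 43 − 11 ≡ 32 (mod 50). Since 29^(−1) ≡ 19 (mod 50), t ≡ 19·32 ≡ 8 (mod 50). So x ≡ 11 + 29·8 = 243 (mod 1450).
Unique solution in [0, 1450): x = 243.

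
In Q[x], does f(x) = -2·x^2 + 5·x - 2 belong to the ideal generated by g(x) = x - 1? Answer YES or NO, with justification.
In Q[x] the ideal (g) consists of all multiples of g, so f ∈ (g) iff g | f, i.e. iff the remainder of f on division by g is 0. Divide f by g (g is monic, so eliminate the leading term of the running remainder at each step):
  leading term -2·x^2: subtract (-2·x)·g(x) = -2·x^2 + 2·x, leaving 3·x - 2
  leading term 3·x: subtract (3)·g(x) = 3·x - 3, leaving 1
The remainder r(x) = 1 ≠ 0 (and deg r < deg g), so g ∤ f, i.e. f ∉ (g).

Final answer: NO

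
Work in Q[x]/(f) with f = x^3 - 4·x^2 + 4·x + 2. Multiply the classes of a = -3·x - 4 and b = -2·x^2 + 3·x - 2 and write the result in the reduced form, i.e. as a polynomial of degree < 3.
a · b ≡ 23·x^2 - 30·x - 4 (mod f(x))

First multiply in Q[x] without reducing: a · b = 6·x^3 - x^2 - 6·x + 8. Now divide by f(x) = x^3 - 4·x^2 + 4·x + 2, eliminating the leading term at each step:
  leading term 6·x^3: subtract (6)·f(x) = 6·x^3 - 24·x^2 + 24·x + 12, leaving 23·x^2 - 30·x - 4
The degree is now < 3, so this is the remainder. Hence a · b ≡ 23·x^2 - 30·x - 4 in Q[x]/(f).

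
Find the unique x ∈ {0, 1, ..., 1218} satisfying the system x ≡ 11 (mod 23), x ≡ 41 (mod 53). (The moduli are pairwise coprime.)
x ≡ 1207 (mod 1219); the representative in [0, 1219) is 1207

The moduli 23, 53 are pairwise coprime, so by the CRT there is a unique solution mod 23·53 = 1219.
Solve by successive substitution. Start with x ≡ 11 (mod 23).
  Combine with x ≡ 41 (mod 53): write x = 11 + 23·t and require 11 + 23·t ≡ 41 (mod 53), i.e. 23·t ≡ 41 − 11 ≡ 30 (mod 53). Since 23^(−1) ≡ 30 (mod 53), t ≡ 30·30 ≡ 52 (mod 53). So x ≡ 11 + 23·52 = 1207 (mod 1219).
Unique solution in [0, 1219): x = 1207.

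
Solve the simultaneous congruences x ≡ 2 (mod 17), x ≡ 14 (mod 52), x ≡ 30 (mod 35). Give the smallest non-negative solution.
The moduli 17, 52, 35 are pairwise coprime, so by the CRT there is a unique solution mod 17·52·35 = 30940.
Solve by successive substitution. Start with x ≡ 2 (mod 17).
  Combine with x ≡ 14 (mod 52): write x = 2 + 17·t and require 2 + 17·t ≡ 14 (mod 52), i.e. 17·t ≡ 14 − 2 ≡ 12 (mod 52). Since 17^(−1) ≡ 49 (mod 52), t ≡ 49·12 ≡ 16 (mod 52). So x ≡ 2 + 17·16 = 274 (mod 884).
  Combine with x ≡ 30 (mod 35): write x = 274 + 884·t and require 274 + 884·t ≡ 30 (mod 35), i.e. 884·t ≡ 30 − 274 ≡ 1 (mod 35). Since 884^(−1) ≡ 4 (mod 35) (884 ≡ 9 (mod 35)), t ≡ 4·1 ≡ 4 (mod 35). So x ≡ 274 + 884·4 = 3810 (mod 30940).
Unique solution in [0, 30940): x = 3810.

Final answer: x ≡ 3810 (mod 30940); the representative in [0, 30940) is 3810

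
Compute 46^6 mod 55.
31

Use repeated squaring. Binary(6) = 110. Walk through the bits of the exponent 6 left-to-right: at each bit after the leading one, square the running value, then multiply by 46 if the bit is 1 (always reducing mod 55):
  bit 1 = 1 (leading): start with 46.
  bit 2 = 1: square 46^2 = 2116 ≡ 26; bit is 1, so multiply 26·46 = 1196 ≡ 41 (mod 55).
  bit 3 = 0: square 41^2 = 1681 ≡ 31 (mod 55).
Final value: 46^6 ≡ 31 (mod 55).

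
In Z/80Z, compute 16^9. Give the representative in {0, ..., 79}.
Use repeated squaring. Binary(9) = 1001. Walk through the bits of the exponent 9 left-to-right: at each bit after the leading one, square the running value, then multiply by 16 if the bit is 1 (always reducing mod 80):
  bit 1 = 1 (leading): start with 16.
  bit 2 = 0: square 16^2 = 256 ≡ 16 (mod 80).
  bit 3 = 0: square 16^2 = 256 ≡ 16 (mod 80).
  bit 4 = 1: square 16^2 = 256 ≡ 16; bit is 1, so multiply 16·16 = 256 ≡ 16 (mod 80).
Final value: 16^9 ≡ 16 (mod 80).

Final answer: 16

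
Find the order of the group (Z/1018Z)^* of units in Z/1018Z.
(Z/1018Z)^* consists of the classes a with gcd(a, 1018) = 1, so its order is φ(1018). φ is multiplicative, with φ(p^e) = p^e − p^(e−1). Factorise 1018 = 2 · 509. Then
  φ(1018) = (2 − 1) · (509 − 1) = 1 · 508 = 508.
Thus |(Z/1018Z)^*| = 508.

Final answer: |(Z/1018Z)^*| = 508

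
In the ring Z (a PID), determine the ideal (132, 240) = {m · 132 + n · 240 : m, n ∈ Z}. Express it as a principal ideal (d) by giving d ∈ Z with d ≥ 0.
(132, 240) = (12); d = 12

In the PID Z, (a, b) is generated by gcd(a, b). Compute gcd(240, 132) with the extended Euclidean algorithm, tracking rows (r, s, t) with s·240 + t·132 = r:
  row A: (240, 1, 0)   [1·240 + 0·132 = 240]
  row B: (132, 0, 1)   [0·240 + 1·132 = 132]
  240 = 1·132 + 108   → row C = row A − 1·row B = (108, 1, −1)   [check: 1·240 − 1·132 = 108]
  132 = 1·108 + 24   → row D = row B − 1·row C = (24, −1, 2)   [check: −1·240 + 2·132 = 24]
  108 = 4·24 + 12   → row E = row C − 4·row D = (12, 5, −9)   [check: 5·240 − 9·132 = 12]
  24 = 2·12 + 0   → remainder 0, stop. gcd = 12 (last nonzero row E).
So gcd(132, 240) = 12, with Bézout identity 5·240 − 9·132 = 12. Containment (⊇): the Bézout identity exhibits 12 as an element of (132, 240), giving (12) ⊆ (132, 240). Containment (⊆): since 12 | 132 and 12 | 240 (132 = 12·11, 240 = 12·20), every Z-linear combination of 132 and 240 is divisible by 12, so (132, 240) ⊆ (12). Therefore (132, 240) = (12), d = 12.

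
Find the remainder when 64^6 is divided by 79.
Use repeated squaring. Binary(6) = 110. Walk through the bits of the exponent 6 left-to-right: at each bit after the leading one, square the running value, then multiply by 64 if the bit is 1 (always reducing mod 79):
  bit 1 = 1 (leading): start with 64.
  bit 2 = 1: square 64^2 = 4096 ≡ 67; bit is 1, so multiply 67·64 = 4288 ≡ 22 (mod 79).
  bit 3 = 0: square 22^2 = 484 ≡ 10 (mod 79).
Final value: 64^6 ≡ 10 (mod 79).

Final answer: 10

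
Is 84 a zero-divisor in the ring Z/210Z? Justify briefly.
gcd(84, 210) = 42 > 1, so 84 is not a unit in Z/210Z. In Z/nZ every nonzero non-unit is a zero-divisor: explicitly, take b = 210/gcd = 5 ≠ 0 (mod 210); then 84·5 = 420 = 2·210, i.e. 84·5 ≡ 0 (mod 210). So 84 is a zero-divisor.

Final answer: YES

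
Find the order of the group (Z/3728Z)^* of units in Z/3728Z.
|(Z/3728Z)^*| = 1856

(Z/3728Z)^* consists of the classes a with gcd(a, 3728) = 1, so its order is φ(3728). φ is multiplicative, with φ(p^e) = p^e − p^(e−1). Factorise 3728 = 2^4 · 233. Then
  φ(3728) = (2^4 − 2^3) · (233 − 1) = 8 · 232 = 1856.
Thus |(Z/3728Z)^*| = 1856.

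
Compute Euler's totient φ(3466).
φ(3466) = 1732

φ is multiplicative, with φ(p^e) = p^e − p^(e−1). Factorise 3466 = 2 · 1733. Then
  φ(3466) = (2 − 1) · (1733 − 1) = 1 · 1732 = 1732.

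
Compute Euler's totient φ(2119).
φ(2119) = 1944

φ is multiplicative, with φ(p^e) = p^e − p^(e−1). Factorise 2119 = 13 · 163. Then
  φ(2119) = (13 − 1) · (163 − 1) = 12 · 162 = 1944.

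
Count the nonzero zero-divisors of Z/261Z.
Z/261Z has 92 nonzero zero-divisors

In Z/261Z each nonzero element is either a unit (gcd with 261 is 1) or a zero-divisor (gcd > 1). The number of units is φ(261): factorise 261 = 3^2 · 29, so φ(261) = (3^2 − 3^1) · (29 − 1) = 6 · 28 = 168. The nonzero elements number 261 − 1 = 260. Hence the nonzero zero-divisors number 260 − 168 = 92.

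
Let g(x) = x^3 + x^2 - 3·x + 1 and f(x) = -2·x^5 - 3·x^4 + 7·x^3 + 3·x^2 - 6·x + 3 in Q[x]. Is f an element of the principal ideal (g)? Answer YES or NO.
NO

In Q[x] the ideal (g) consists of all multiples of g, so f ∈ (g) iff g | f, i.e. iff the remainder of f on division by g is 0. Divide f by g (g is monic, so eliminate the leading term of the running remainder at each step):
  leading term -2·x^5: subtract (-2·x^2)·g(x) = -2·x^5 - 2·x^4 + 6·x^3 - 2·x^2, leaving -x^4 + x^3 + 5·x^2 - 6·x + 3
  leading term -x^4: subtract (-x)·g(x) = -x^4 - x^3 + 3·x^2 - x, leaving 2·x^3 + 2·x^2 - 5·x + 3
  leading term 2·x^3: subtract (2)·g(x) = 2·x^3 + 2·x^2 - 6·x + 2, leaving x + 1
The remainder r(x) = x + 1 ≠ 0 (and deg r < deg g), so g ∤ f, i.e. f ∉ (g).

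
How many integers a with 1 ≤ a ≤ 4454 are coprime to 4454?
2080

The number of a ∈ {1, ..., 4454} with gcd(a, 4454) = 1 is by definition Euler's totient φ(4454). φ is multiplicative, with φ(p^e) = p^e − p^(e−1). Factorise 4454 = 2 · 17 · 131. Then
  φ(4454) = (2 − 1) · (17 − 1) · (131 − 1) = 1 · 16 · 130 = 2080.
So there are 2080 such integers.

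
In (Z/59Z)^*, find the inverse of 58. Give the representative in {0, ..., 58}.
Apply the extended Euclidean algorithm to (59, 58), tracking rows (r, s, t) with s·59 + t·58 = r. Each division r_prev = q·r_cur + r_new produces the new row as (previous row) − q·(current row):
  row A: (59, 1, 0)   [1·59 + 0·58 = 59]
  row B: (58, 0, 1)   [0·59 + 1·58 = 58]
  59 = 1·58 + 1   → row C = row A − 1·row B = (1, 1, −1)   [check: 1·59 − 1·58 = 1]
  58 = 58·1 + 0   → remainder 0, stop. gcd = 1 (last nonzero row C).
The gcd is 1, so 58 is invertible mod 59. The last nonzero row gives 1·59 − 1·58 = 1, so t = −1. So 58^(−1) ≡ −1 ≡ 58 (mod 59). Verify: 58 · 58 = 3364 ≡ 1 (mod 59). ✓

Final answer: 58^(−1) ≡ 58 (mod 59)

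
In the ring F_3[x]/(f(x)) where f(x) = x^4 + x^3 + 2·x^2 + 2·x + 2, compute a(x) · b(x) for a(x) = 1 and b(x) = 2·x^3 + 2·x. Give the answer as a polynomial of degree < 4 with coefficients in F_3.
a · b ≡ 2·x^3 + 2·x (mod f(x))

Multiply as integer polynomials: a · b = 2·x^3 + 2·x. Reducing coefficients mod 3: a · b ≡ 2·x^3 + 2·x. This already has degree < 4, so no reduction by f is needed. Hence a · b ≡ 2·x^3 + 2·x in F_3[x]/(f).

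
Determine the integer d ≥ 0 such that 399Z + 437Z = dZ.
In the PID Z, (a, b) is generated by gcd(a, b). Compute gcd(437, 399) with the extended Euclidean algorithm, tracking rows (r, s, t) with s·437 + t·399 = r:
  row A: (437, 1, 0)   [1·437 + 0·399 = 437]
  row B: (399, 0, 1)   [0·437 + 1·399 = 399]
  437 = 1·399 + 38   → row C = row A − 1·row B = (38, 1, −1)   [check: 1·437 − 1·399 = 38]
  399 = 10·38 + 19   → row D = row B − 10·row C = (19, −10, 11)   [check: −10·437 + 11·399 = 19]
  38 = 2·19 + 0   → remainder 0, stop. gcd = 19 (last nonzero row D).
So gcd(399, 437) = 19, with Bézout identity −10·437 + 11·399 = 19. Containment (⊇): the Bézout identity exhibits 19 as an element of (399, 437), giving (19) ⊆ (399, 437). Containment (⊆): since 19 | 399 and 19 | 437 (399 = 19·21, 437 = 19·23), every Z-linear combination of 399 and 437 is divisible by 19, so (399, 437) ⊆ (19). Therefore (399, 437) = (19), d = 19.

Final answer: (399, 437) = (19); d = 19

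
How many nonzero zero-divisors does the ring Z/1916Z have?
In Z/1916Z each nonzero element is either a unit (gcd with 1916 is 1) or a zero-divisor (gcd > 1). The number of units is φ(1916): factorise 1916 = 2^2 · 479, so φ(1916) = (2^2 − 2^1) · (479 − 1) = 2 · 478 = 956. The nonzero elements number 1916 − 1 = 1915. Hence the nonzero zero-divisors number 1915 − 956 = 959.

Final answer: Z/1916Z has 959 nonzero zero-divisors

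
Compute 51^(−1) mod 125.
Apply the extended Euclidean algorithm to (125, 51), tracking rows (r, s, t) with s·125 + t·51 = r. Each division r_prev = q·r_cur + r_new produces the new row as (previous row) − q·(current row):
  row A: (125, 1, 0)   [1·125 + 0·51 = 125]
  row B: (51, 0, 1)   [0·125 + 1·51 = 51]
  125 = 2·51 + 23   → row C = row A − 2·row B = (23, 1, −2)   [check: 1·125 − 2·51 = 23]
  51 = 2·23 + 5   → row D = row B − 2·row C = (5, −2, 5)   [check: −2·125 + 5·51 = 5]
  23 = 4·5 + 3   → row E = row C − 4·row D = (3, 9, −22)   [check: 9·125 − 22·51 = 3]
  5 = 1·3 + 2   → row F = row D − 1·row E = (2, −11, 27)   [check: −11·125 + 27·51 = 2]
  3 = 1·2 + 1   → row G = row E − 1·row F = (1, 20, −49)   [check: 20·125 − 49·51 = 1]
  2 = 2·1 + 0   → remainder 0, stop. gcd = 1 (last nonzero row G).
The gcd is 1, so 51 is invertible mod 125. The last nonzero row gives 20·125 − 49·51 = 1, so t = −49. So 51^(−1) ≡ −49 ≡ 76 (mod 125). Verify: 51 · 76 = 3876 ≡ 1 (mod 125). ✓

Final answer: 51^(−1) ≡ 76 (mod 125)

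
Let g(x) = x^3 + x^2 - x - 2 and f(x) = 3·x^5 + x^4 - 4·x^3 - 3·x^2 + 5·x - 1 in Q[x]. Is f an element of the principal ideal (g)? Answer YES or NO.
NO

In Q[x] the ideal (g) consists of all multiples of g, so f ∈ (g) iff g | f, i.e. iff the remainder of f on division by g is 0. Divide f by g (g is monic, so eliminate the leading term of the running remainder at each step):
  leading term 3·x^5: subtract (3·x^2)·g(x) = 3·x^5 + 3·x^4 - 3·x^3 - 6·x^2, leaving -2·x^4 - x^3 + 3·x^2 + 5·x - 1
  leading term -2·x^4: subtract (-2·x)·g(x) = -2·x^4 - 2·x^3 + 2·x^2 + 4·x, leaving x^3 + x^2 + x - 1
  leading term x^3: subtract (1)·g(x) = x^3 + x^2 - x - 2, leaving 2·x + 1
The remainder r(x) = 2·x + 1 ≠ 0 (and deg r < deg g), so g ∤ f, i.e. f ∉ (g).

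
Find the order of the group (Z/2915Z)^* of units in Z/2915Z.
|(Z/2915Z)^*| = 2080

(Z/2915Z)^* consists of the classes a with gcd(a, 2915) = 1, so its order is φ(2915). φ is multiplicative, with φ(p^e) = p^e − p^(e−1). Factorise 2915 = 5 · 11 · 53. Then
  φ(2915) = (5 − 1) · (11 − 1) · (53 − 1) = 4 · 10 · 52 = 2080.
Thus |(Z/2915Z)^*| = 2080.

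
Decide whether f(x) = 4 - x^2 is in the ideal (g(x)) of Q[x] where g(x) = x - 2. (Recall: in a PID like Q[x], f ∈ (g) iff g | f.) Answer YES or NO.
In Q[x] the ideal (g) consists of all multiples of g, so f ∈ (g) iff g | f, i.e. iff the remainder of f on division by g is 0. Divide f by g (g is monic, so eliminate the leading term of the running remainder at each step):
  leading term -x^2: subtract (-x)·g(x) = -x^2 + 2·x, leaving 4 - 2·x
  leading term -2·x: subtract (-2)·g(x) = 4 - 2·x, leaving 0
The remainder is 0, so f(x) = g(x) · h(x) with h(x) = -x - 2. Hence g | f, i.e. f ∈ (g).

Final answer: YES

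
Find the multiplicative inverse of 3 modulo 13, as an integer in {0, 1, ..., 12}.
Apply the extended Euclidean algorithm to (13, 3), tracking rows (r, s, t) with s·13 + t·3 = r. Each division r_prev = q·r_cur + r_new produces the new row as (previous row) − q·(current row):
  row A: (13, 1, 0)   [1·13 + 0·3 = 13]
  row B: (3, 0, 1)   [0·13 + 1·3 = 3]
  13 = 4·3 + 1   → row C = row A − 4·row B = (1, 1, −4)   [check: 1·13 − 4·3 = 1]
  3 = 3·1 + 0   → remainder 0, stop. gcd = 1 (last nonzero row C).
The gcd is 1, so 3 is invertible mod 13. The last nonzero row gives 1·13 − 4·3 = 1, so t = −4. So 3^(−1) ≡ −4 ≡ 9 (mod 13). Verify: 3 · 9 = 27 ≡ 1 (mod 13). ✓

Final answer: 3^(−1) ≡ 9 (mod 13)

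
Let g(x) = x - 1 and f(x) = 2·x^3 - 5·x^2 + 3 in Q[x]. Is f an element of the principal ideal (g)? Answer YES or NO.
YES

In Q[x] the ideal (g) consists of all multiples of g, so f ∈ (g) iff g | f, i.e. iff the remainder of f on division by g is 0. Divide f by g (g is monic, so eliminate the leading term of the running remainder at each step):
  leading term 2·x^3: subtract (2·x^2)·g(x) = 2·x^3 - 2·x^2, leaving 3 - 3·x^2
  leading term -3·x^2: subtract (-3·x)·g(x) = -3·x^2 + 3·x, leaving 3 - 3·x
  leading term -3·x: subtract (-3)·g(x) = 3 - 3·x, leaving 0
The remainder is 0, so f(x) = g(x) · h(x) with h(x) = 2·x^2 - 3·x - 3. Hence g | f, i.e. f ∈ (g).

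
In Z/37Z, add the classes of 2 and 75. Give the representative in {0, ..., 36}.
3

Reduce the summands first: 75 ≡ 1 (mod 37), so 2 + 75 ≡ 2 + 1 (mod 37). 2 + 1 = 3; 3 = 0·37 + 3, so (2 + 75) mod 37 = 3.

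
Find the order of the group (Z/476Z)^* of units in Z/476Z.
|(Z/476Z)^*| = 192

(Z/476Z)^* consists of the classes a with gcd(a, 476) = 1, so its order is φ(476). φ is multiplicative, with φ(p^e) = p^e − p^(e−1). Factorise 476 = 2^2 · 7 · 17. Then
  φ(476) = (2^2 − 2^1) · (7 − 1) · (17 − 1) = 2 · 6 · 16 = 192.
Thus |(Z/476Z)^*| = 192.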